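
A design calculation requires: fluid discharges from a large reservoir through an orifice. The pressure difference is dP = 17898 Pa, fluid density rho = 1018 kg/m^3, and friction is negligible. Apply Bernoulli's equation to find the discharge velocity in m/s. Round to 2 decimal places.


v = sqrt(2*dP/rho)
v = sqrt(2*17898/1018)
v = sqrt(35.163065)
v = 5.93 m/s


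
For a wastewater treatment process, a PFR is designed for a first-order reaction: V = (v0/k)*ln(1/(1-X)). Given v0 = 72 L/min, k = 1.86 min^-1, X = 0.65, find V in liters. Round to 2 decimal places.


V = (v0/k) * ln(1/(1-X))
V = (72/1.86) * ln(1/(1-0.65))
V = 38.709677 * ln(2.857143)
V = 38.709677 * 1.049822
V = 40.64 L


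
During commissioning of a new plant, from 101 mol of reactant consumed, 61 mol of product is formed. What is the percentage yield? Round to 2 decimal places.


Yield = (moles product / moles consumed) * 100%
Yield = (61 / 101) * 100
Yield = 0.604 * 100
Yield = 60.40%


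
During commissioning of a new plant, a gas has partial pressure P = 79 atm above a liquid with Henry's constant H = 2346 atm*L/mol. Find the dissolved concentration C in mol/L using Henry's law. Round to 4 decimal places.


C = P / H
C = 79 / 2346
C = 0.0337 mol/L


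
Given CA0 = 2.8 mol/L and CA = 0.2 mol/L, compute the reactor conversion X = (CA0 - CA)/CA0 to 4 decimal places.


X = (CA0 - CA) / CA0
X = (2.8 - 0.2) / 2.8
X = 2.6 / 2.8
X = 0.9286


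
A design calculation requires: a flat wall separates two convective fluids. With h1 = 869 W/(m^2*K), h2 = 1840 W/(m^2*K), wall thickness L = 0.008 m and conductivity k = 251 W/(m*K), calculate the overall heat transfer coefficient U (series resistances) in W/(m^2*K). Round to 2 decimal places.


1/U = 1/h1 + L/k + 1/h2
1/U = 1/869 + 0.008/251 + 1/1840
1/U = 0.001150748 + 3.18725e-05 + 0.0005434783
1/U = 0.0017260988
U = 579.34 W/(m^2*K)


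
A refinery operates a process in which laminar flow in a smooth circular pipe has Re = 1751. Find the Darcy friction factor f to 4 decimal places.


f = 64 / Re
f = 64 / 1751
f = 0.0366


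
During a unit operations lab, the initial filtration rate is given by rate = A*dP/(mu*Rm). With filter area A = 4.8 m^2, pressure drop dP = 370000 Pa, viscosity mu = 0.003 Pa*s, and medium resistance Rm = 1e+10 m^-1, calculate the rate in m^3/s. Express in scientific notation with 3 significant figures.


rate = A * dP / (mu * Rm)
rate = 4.8 * 370000 / (0.003 * 1e+10)
rate = 1776000.0 / 3.000e+07
rate = 5.92e-02 m^3/s


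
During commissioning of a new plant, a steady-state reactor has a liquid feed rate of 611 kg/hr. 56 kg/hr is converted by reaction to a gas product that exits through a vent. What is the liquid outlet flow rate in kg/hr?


Steady-state mass balance on the main outlet: F_out = F_in - F_removed
F_out = 611 - 56
F_out = 555 kg/hr


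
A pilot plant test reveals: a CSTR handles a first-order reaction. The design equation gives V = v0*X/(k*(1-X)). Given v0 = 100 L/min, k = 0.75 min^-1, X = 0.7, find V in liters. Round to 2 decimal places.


V = v0 * X / (k * (1 - X))
V = 100 * 0.7 / (0.75 * (1 - 0.7))
V = 70.0 / (0.75 * 0.3)
V = 70.0 / 0.225
V = 311.11 L


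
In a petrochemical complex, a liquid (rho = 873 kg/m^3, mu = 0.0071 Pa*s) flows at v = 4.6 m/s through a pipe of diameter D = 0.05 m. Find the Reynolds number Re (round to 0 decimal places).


Re = rho * v * D / mu
Re = 873 * 4.6 * 0.05 / 0.0071
Re = 200.79 / 0.0071
Re = 28280


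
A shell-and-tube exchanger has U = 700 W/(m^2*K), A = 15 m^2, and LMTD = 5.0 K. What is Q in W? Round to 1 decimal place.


Q = U * A * LMTD
Q = 700 * 15 * 5.0
Q = 52500.0 W


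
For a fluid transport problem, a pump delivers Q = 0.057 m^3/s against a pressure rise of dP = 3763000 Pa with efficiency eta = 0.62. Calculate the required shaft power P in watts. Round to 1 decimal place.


P = Q * dP / eta
P = 0.057 * 3763000 / 0.62
P = 214491.0 / 0.62
P = 345953.2 W


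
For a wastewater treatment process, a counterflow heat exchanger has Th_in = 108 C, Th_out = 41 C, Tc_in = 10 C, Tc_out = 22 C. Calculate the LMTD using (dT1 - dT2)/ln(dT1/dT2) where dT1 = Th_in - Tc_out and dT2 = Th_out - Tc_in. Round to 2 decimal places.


dT1 = Th_in - Tc_out = 108 - 22 = 86
dT2 = Th_out - Tc_in = 41 - 10 = 31
LMTD = (dT1 - dT2) / ln(dT1/dT2)
LMTD = (86 - 31) / ln(86/31)
LMTD = 53.90 K


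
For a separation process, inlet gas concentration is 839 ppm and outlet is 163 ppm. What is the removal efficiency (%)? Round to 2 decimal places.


Efficiency = (G_in - G_out) / G_in * 100%
Efficiency = (839 - 163) / 839 * 100
Efficiency = 676 / 839 * 100
Efficiency = 80.57%


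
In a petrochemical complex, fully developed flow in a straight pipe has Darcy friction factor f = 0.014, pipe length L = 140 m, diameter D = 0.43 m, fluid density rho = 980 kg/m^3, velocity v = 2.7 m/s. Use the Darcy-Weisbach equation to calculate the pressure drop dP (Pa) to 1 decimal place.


dP = f * (L/D) * (rho*v^2/2)
dP = 0.014 * (140/0.43) * (980*2.7^2/2)
L/D = 325.58139535
rho*v^2/2 = 980*7.29/2 = 3572.1
dP = 0.014 * 325.58139535 * 3572.1
dP = 16282.1 Pa


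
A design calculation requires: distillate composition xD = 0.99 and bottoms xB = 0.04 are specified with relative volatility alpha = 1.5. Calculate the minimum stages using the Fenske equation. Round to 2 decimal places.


N_min = ln((xD*(1-xB))/(xB*(1-xD))) / ln(alpha)
Numerator inside ln: 0.9504 / 0.0004 = 2376.0
ln(2376.0) = 7.773174
ln(alpha) = ln(1.5) = 0.405465
N_min = 7.773174 / 0.405465 = 19.17


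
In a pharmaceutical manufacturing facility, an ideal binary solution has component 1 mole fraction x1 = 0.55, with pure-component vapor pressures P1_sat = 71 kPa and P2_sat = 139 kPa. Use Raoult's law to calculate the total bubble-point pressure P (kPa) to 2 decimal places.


P = x1*P1_sat + x2*P2_sat
x2 = 1 - x1 = 1 - 0.55 = 0.45
P = 0.55*71 + 0.45*139
P = 39.05 + 62.55
P = 101.60 kPa


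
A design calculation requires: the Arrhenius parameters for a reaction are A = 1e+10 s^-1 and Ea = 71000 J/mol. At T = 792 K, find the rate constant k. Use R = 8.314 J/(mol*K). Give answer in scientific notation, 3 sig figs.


k = A * exp(-Ea/(R*T))
k = 1e+10 * exp(-71000 / (8.314 * 792))
k = 1e+10 * exp(-10.782591)
k = 2.08e+05


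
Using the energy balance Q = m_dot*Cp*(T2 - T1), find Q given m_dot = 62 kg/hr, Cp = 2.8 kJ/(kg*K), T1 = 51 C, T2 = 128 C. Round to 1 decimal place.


Q = m_dot * Cp * (T2 - T1)
Q = 62 * 2.8 * (128 - 51)
Q = 62 * 2.8 * 77
Q = 13367.2 kJ/hr


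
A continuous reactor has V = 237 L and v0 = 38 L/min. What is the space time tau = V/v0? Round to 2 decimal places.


tau = V / v0
tau = 237 / 38
tau = 6.24 min


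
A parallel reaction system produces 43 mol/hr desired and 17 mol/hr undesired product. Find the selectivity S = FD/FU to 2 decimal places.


S = desired product rate / undesired product rate
S = 43 / 17
S = 2.53


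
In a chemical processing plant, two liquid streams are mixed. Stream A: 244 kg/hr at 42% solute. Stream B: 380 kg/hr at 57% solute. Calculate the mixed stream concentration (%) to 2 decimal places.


Mass balance on solute: F1*x1 + F2*x2 = F3*x3
F3 = F1 + F2 = 244 + 380 = 624 kg/hr
x3 = (F1*x1 + F2*x2)/F3
x3 = (244*0.42 + 380*0.57) / 624
x3 = 51.13%


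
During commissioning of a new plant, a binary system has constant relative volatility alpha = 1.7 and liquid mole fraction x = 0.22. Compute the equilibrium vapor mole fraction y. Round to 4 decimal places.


y = alpha*x / (1 + (alpha-1)*x)
y = 1.7*0.22 / (1 + (1.7-1)*0.22)
y = 0.374 / (1 + 0.154)
y = 0.374 / 1.154
y = 0.3241


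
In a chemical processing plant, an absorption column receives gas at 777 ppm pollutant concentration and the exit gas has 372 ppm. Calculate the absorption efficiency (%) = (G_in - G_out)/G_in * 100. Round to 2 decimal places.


Efficiency = (G_in - G_out) / G_in * 100%
Efficiency = (777 - 372) / 777 * 100
Efficiency = 405 / 777 * 100
Efficiency = 52.12%


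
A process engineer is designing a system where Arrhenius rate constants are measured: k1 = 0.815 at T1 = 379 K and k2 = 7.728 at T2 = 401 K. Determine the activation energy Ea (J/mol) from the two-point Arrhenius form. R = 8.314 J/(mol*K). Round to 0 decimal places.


Ea = R * ln(k2/k1) / (1/T1 - 1/T2)
ln(k2/k1) = ln(7.728/0.815) = 2.2494173
1/T1 - 1/T2 = 1/379 - 1/401 = 0.000144756841
Ea = 8.314 * 2.2494173 / 0.000144756841
Ea = 129194 J/mol


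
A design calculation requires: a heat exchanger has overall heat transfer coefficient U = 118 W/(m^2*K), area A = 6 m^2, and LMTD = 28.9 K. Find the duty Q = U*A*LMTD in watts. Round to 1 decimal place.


Q = U * A * LMTD
Q = 118 * 6 * 28.9
Q = 20461.2 W


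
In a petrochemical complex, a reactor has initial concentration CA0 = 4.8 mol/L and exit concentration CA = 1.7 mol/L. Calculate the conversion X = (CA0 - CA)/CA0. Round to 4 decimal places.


X = (CA0 - CA) / CA0
X = (4.8 - 1.7) / 4.8
X = 3.1 / 4.8
X = 0.6458


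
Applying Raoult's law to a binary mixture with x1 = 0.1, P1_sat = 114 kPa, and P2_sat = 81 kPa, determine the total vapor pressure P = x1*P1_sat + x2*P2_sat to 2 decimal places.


P = x1*P1_sat + x2*P2_sat
x2 = 1 - x1 = 1 - 0.1 = 0.9
P = 0.1*114 + 0.9*81
P = 11.4 + 72.9
P = 84.30 kPa


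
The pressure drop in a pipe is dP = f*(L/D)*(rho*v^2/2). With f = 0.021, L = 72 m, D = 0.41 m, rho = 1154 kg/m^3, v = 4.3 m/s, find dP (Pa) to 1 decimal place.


dP = f * (L/D) * (rho*v^2/2)
dP = 0.021 * (72/0.41) * (1154*4.3^2/2)
L/D = 175.6097561
rho*v^2/2 = 1154*18.49/2 = 10668.73
dP = 0.021 * 175.6097561 * 10668.73
dP = 39344.2 Pa


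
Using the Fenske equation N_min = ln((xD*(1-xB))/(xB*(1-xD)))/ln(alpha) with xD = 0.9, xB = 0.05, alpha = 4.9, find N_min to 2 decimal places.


N_min = ln((xD*(1-xB))/(xB*(1-xD))) / ln(alpha)
Numerator inside ln: 0.855 / 0.005 = 171.0
ln(171.0) = 5.141664
ln(alpha) = ln(4.9) = 1.589235
N_min = 5.141664 / 1.589235 = 3.24


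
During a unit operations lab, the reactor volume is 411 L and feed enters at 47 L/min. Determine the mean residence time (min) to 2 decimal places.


tau = V / v0
tau = 411 / 47
tau = 8.74 min


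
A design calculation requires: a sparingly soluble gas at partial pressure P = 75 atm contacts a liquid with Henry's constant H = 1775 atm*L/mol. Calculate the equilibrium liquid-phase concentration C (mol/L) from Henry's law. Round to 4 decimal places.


C = P / H
C = 75 / 1775
C = 0.0423 mol/L


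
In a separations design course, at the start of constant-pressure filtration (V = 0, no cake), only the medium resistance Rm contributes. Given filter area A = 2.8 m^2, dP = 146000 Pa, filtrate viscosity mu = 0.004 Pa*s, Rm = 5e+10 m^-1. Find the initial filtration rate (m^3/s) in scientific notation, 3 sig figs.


rate = A * dP / (mu * Rm)
rate = 2.8 * 146000 / (0.004 * 5e+10)
rate = 408800.0 / 2.000e+08
rate = 2.04e-03 m^3/s


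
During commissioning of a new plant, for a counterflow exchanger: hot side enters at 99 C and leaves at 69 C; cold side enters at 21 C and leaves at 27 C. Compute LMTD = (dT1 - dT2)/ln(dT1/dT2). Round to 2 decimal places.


dT1 = Th_in - Tc_out = 99 - 27 = 72
dT2 = Th_out - Tc_in = 69 - 21 = 48
LMTD = (dT1 - dT2) / ln(dT1/dT2)
LMTD = (72 - 48) / ln(72/48)
LMTD = 59.19 K


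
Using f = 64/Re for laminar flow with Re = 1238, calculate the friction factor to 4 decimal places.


f = 64 / Re
f = 64 / 1238
f = 0.0517


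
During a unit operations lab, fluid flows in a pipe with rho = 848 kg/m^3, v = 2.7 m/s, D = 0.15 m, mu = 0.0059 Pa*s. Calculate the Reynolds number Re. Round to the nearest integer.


Re = rho * v * D / mu
Re = 848 * 2.7 * 0.15 / 0.0059
Re = 343.44 / 0.0059
Re = 58210


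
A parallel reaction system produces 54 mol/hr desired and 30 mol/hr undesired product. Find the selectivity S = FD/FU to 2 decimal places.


S = desired product rate / undesired product rate
S = 54 / 30
S = 1.80


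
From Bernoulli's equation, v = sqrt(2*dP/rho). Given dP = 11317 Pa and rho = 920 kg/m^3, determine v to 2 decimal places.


v = sqrt(2*dP/rho)
v = sqrt(2*11317/920)
v = sqrt(24.602174)
v = 4.96 m/s


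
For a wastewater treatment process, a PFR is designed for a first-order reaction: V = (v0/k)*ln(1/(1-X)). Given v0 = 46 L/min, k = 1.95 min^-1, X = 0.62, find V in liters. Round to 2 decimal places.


V = (v0/k) * ln(1/(1-X))
V = (46/1.95) * ln(1/(1-0.62))
V = 23.589744 * ln(2.631579)
V = 23.589744 * 0.967584
V = 22.83 L


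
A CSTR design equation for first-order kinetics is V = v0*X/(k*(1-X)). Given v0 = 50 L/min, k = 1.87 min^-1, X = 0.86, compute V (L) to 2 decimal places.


V = v0 * X / (k * (1 - X))
V = 50 * 0.86 / (1.87 * (1 - 0.86))
V = 43.0 / (1.87 * 0.14)
V = 43.0 / 0.2618
V = 164.25 L


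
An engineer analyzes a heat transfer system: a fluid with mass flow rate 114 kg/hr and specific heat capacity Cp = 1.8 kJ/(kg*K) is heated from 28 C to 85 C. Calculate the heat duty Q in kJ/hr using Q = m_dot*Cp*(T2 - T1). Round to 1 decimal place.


Q = m_dot * Cp * (T2 - T1)
Q = 114 * 1.8 * (85 - 28)
Q = 114 * 1.8 * 57
Q = 11696.4 kJ/hr


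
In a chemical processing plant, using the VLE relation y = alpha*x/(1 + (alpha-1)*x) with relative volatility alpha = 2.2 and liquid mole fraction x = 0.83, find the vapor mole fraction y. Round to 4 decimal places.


y = alpha*x / (1 + (alpha-1)*x)
y = 2.2*0.83 / (1 + (2.2-1)*0.83)
y = 1.826 / (1 + 0.996)
y = 1.826 / 1.996
y = 0.9148


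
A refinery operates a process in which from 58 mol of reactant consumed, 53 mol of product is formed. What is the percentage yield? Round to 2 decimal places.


Yield = (moles product / moles consumed) * 100%
Yield = (53 / 58) * 100
Yield = 0.9138 * 100
Yield = 91.38%


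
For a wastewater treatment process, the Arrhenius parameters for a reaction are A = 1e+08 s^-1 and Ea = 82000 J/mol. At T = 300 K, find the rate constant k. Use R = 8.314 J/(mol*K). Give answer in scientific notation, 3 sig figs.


k = A * exp(-Ea/(R*T))
k = 1e+08 * exp(-82000 / (8.314 * 300))
k = 1e+08 * exp(-32.876273)
k = 5.27e-07


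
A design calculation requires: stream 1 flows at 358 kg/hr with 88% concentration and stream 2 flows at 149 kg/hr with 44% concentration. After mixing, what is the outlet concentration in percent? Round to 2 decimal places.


Mass balance on solute: F1*x1 + F2*x2 = F3*x3
F3 = F1 + F2 = 358 + 149 = 507 kg/hr
x3 = (F1*x1 + F2*x2)/F3
x3 = (358*0.88 + 149*0.44) / 507
x3 = 75.07%


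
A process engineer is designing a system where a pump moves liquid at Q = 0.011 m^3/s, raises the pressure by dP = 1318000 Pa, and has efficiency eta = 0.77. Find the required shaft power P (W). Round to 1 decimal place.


P = Q * dP / eta
P = 0.011 * 1318000 / 0.77
P = 14498.0 / 0.77
P = 18828.6 W


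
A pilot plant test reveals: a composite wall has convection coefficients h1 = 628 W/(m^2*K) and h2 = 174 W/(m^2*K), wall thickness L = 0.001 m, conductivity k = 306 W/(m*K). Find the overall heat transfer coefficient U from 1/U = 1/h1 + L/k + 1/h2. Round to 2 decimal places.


1/U = 1/h1 + L/k + 1/h2
1/U = 1/628 + 0.001/306 + 1/174
1/U = 0.0015923567 + 3.268e-06 + 0.0057471264
1/U = 0.0073427511
U = 136.19 W/(m^2*K)


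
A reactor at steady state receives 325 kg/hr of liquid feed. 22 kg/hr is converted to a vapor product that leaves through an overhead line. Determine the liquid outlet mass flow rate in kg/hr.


Steady-state mass balance on the main outlet: F_out = F_in - F_removed
F_out = 325 - 22
F_out = 303 kg/hr


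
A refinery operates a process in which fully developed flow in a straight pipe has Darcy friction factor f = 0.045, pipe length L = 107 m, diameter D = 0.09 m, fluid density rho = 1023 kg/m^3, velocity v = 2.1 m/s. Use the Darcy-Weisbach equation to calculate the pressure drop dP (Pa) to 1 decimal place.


dP = f * (L/D) * (rho*v^2/2)
dP = 0.045 * (107/0.09) * (1023*2.1^2/2)
L/D = 1188.88888889
rho*v^2/2 = 1023*4.41/2 = 2255.715
dP = 0.045 * 1188.88888889 * 2255.715
dP = 120680.8 Pa


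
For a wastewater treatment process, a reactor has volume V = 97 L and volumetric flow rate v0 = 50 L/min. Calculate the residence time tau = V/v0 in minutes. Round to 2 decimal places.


tau = V / v0
tau = 97 / 50
tau = 1.94 min


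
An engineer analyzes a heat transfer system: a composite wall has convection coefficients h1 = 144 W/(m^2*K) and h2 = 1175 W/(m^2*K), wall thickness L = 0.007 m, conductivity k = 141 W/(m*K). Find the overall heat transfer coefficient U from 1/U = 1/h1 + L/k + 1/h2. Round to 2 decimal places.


1/U = 1/h1 + L/k + 1/h2
1/U = 1/144 + 0.007/141 + 1/1175
1/U = 0.0069444444 + 4.96454e-05 + 0.0008510638
1/U = 0.0078451536
U = 127.47 W/(m^2*K)


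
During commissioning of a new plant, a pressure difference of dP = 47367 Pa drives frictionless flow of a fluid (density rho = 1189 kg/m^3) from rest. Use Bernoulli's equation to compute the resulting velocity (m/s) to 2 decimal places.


v = sqrt(2*dP/rho)
v = sqrt(2*47367/1189)
v = sqrt(79.675357)
v = 8.93 m/s


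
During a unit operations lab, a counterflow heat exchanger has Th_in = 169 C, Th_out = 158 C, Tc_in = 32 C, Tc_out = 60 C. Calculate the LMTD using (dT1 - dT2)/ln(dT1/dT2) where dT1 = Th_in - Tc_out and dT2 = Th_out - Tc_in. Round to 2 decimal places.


dT1 = Th_in - Tc_out = 169 - 60 = 109
dT2 = Th_out - Tc_in = 158 - 32 = 126
LMTD = (dT1 - dT2) / ln(dT1/dT2)
LMTD = (109 - 126) / ln(109/126)
LMTD = 117.29 K


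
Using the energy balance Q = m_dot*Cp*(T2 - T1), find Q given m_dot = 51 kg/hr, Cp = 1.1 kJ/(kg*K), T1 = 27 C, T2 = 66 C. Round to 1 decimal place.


Q = m_dot * Cp * (T2 - T1)
Q = 51 * 1.1 * (66 - 27)
Q = 51 * 1.1 * 39
Q = 2187.9 kJ/hr


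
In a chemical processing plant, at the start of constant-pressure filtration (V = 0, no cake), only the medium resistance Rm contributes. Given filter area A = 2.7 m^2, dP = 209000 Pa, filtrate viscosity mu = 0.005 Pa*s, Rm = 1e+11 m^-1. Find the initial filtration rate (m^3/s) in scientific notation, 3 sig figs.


rate = A * dP / (mu * Rm)
rate = 2.7 * 209000 / (0.005 * 1e+11)
rate = 564300.0 / 5.000e+08
rate = 1.13e-03 m^3/s


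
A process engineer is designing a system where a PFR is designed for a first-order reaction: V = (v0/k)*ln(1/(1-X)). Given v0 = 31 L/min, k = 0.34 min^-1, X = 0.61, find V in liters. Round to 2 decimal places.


V = (v0/k) * ln(1/(1-X))
V = (31/0.34) * ln(1/(1-0.61))
V = 91.176471 * ln(2.564103)
V = 91.176471 * 0.941609
V = 85.85 L


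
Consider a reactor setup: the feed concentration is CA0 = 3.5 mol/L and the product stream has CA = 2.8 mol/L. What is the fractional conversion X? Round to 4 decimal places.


X = (CA0 - CA) / CA0
X = (3.5 - 2.8) / 3.5
X = 0.7 / 3.5
X = 0.2000


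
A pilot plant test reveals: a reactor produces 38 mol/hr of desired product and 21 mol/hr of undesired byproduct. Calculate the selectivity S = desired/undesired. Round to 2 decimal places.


S = desired product rate / undesired product rate
S = 38 / 21
S = 1.81


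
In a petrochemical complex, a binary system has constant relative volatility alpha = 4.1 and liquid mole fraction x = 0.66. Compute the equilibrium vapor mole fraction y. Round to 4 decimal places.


y = alpha*x / (1 + (alpha-1)*x)
y = 4.1*0.66 / (1 + (4.1-1)*0.66)
y = 2.706 / (1 + 2.046)
y = 2.706 / 3.046
y = 0.8884


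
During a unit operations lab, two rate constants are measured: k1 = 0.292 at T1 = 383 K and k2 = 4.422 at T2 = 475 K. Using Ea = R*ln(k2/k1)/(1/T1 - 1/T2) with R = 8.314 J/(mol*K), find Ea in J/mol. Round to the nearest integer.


Ea = R * ln(k2/k1) / (1/T1 - 1/T2)
ln(k2/k1) = ln(4.422/0.292) = 2.7175936
1/T1 - 1/T2 = 1/383 - 1/475 = 0.0005057029
Ea = 8.314 * 2.7175936 / 0.0005057029
Ea = 44679 J/mol


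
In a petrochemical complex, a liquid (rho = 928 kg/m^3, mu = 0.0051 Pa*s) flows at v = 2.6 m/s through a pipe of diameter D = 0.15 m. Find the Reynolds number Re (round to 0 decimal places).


Re = rho * v * D / mu
Re = 928 * 2.6 * 0.15 / 0.0051
Re = 361.92 / 0.0051
Re = 70965


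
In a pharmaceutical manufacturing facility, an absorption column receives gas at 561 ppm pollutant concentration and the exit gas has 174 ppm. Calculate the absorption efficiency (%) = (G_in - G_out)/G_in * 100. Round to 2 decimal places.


Efficiency = (G_in - G_out) / G_in * 100%
Efficiency = (561 - 174) / 561 * 100
Efficiency = 387 / 561 * 100
Efficiency = 68.98%


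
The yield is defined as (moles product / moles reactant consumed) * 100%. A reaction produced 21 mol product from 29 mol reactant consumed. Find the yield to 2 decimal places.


Yield = (moles product / moles consumed) * 100%
Yield = (21 / 29) * 100
Yield = 0.7241 * 100
Yield = 72.41%


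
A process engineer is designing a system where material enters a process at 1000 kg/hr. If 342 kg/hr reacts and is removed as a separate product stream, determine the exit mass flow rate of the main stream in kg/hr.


Steady-state mass balance on the main outlet: F_out = F_in - F_removed
F_out = 1000 - 342
F_out = 658 kg/hr


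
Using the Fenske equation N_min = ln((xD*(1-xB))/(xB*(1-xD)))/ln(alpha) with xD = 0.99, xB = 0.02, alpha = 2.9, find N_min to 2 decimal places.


N_min = ln((xD*(1-xB))/(xB*(1-xD))) / ln(alpha)
Numerator inside ln: 0.9702 / 0.0002 = 4851.0
ln(4851.0) = 8.48694
ln(alpha) = ln(2.9) = 1.064711
N_min = 8.48694 / 1.064711 = 7.97


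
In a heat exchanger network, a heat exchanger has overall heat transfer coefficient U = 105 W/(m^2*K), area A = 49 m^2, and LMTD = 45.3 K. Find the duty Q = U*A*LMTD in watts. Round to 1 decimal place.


Q = U * A * LMTD
Q = 105 * 49 * 45.3
Q = 233068.5 W


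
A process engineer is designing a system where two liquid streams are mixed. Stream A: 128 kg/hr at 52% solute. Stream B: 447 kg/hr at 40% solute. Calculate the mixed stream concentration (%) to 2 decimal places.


Mass balance on solute: F1*x1 + F2*x2 = F3*x3
F3 = F1 + F2 = 128 + 447 = 575 kg/hr
x3 = (F1*x1 + F2*x2)/F3
x3 = (128*0.52 + 447*0.4) / 575
x3 = 42.67%


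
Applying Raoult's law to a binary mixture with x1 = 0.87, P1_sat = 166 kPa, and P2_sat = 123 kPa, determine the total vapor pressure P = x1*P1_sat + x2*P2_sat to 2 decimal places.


P = x1*P1_sat + x2*P2_sat
x2 = 1 - x1 = 1 - 0.87 = 0.13
P = 0.87*166 + 0.13*123
P = 144.42 + 15.99
P = 160.41 kPa


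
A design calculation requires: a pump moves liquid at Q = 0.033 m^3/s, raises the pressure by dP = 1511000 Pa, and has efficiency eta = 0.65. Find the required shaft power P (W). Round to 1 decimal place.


P = Q * dP / eta
P = 0.033 * 1511000 / 0.65
P = 49863.0 / 0.65
P = 76712.3 W


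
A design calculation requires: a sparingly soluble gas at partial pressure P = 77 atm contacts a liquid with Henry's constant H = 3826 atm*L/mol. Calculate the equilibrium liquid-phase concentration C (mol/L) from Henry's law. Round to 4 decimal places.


C = P / H
C = 77 / 3826
C = 0.0201 mol/L


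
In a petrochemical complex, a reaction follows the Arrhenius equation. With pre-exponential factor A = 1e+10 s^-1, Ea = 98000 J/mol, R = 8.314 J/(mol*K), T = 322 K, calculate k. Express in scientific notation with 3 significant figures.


k = A * exp(-Ea/(R*T))
k = 1e+10 * exp(-98000 / (8.314 * 322))
k = 1e+10 * exp(-36.606667)
k = 1.26e-06


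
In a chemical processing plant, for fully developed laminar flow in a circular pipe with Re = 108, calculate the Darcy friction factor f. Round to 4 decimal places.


f = 64 / Re
f = 64 / 108
f = 0.5926


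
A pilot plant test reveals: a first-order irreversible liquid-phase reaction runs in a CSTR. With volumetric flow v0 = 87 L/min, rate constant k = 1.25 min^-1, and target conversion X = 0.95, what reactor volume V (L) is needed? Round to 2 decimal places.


V = v0 * X / (k * (1 - X))
V = 87 * 0.95 / (1.25 * (1 - 0.95))
V = 82.65 / (1.25 * 0.05)
V = 82.65 / 0.0625
V = 1322.40 L


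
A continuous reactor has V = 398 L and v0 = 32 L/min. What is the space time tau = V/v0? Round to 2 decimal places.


tau = V / v0
tau = 398 / 32
tau = 12.44 min


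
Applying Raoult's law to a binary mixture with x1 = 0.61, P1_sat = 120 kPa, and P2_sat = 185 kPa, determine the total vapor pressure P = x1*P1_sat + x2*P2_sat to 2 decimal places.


P = x1*P1_sat + x2*P2_sat
x2 = 1 - x1 = 1 - 0.61 = 0.39
P = 0.61*120 + 0.39*185
P = 73.2 + 72.15
P = 145.35 kPa


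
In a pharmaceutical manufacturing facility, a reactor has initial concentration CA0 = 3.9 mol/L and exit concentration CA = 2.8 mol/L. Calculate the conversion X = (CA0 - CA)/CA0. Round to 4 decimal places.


X = (CA0 - CA) / CA0
X = (3.9 - 2.8) / 3.9
X = 1.1 / 3.9
X = 0.2821


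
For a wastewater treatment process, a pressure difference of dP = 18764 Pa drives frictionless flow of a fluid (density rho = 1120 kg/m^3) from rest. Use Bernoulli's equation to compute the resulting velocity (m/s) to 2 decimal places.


v = sqrt(2*dP/rho)
v = sqrt(2*18764/1120)
v = sqrt(33.507143)
v = 5.79 m/s


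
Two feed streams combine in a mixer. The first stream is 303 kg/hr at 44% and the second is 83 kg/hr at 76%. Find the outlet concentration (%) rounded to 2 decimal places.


Mass balance on solute: F1*x1 + F2*x2 = F3*x3
F3 = F1 + F2 = 303 + 83 = 386 kg/hr
x3 = (F1*x1 + F2*x2)/F3
x3 = (303*0.44 + 83*0.76) / 386
x3 = 50.88%


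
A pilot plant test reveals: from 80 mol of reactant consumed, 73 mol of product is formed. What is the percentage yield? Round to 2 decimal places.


Yield = (moles product / moles consumed) * 100%
Yield = (73 / 80) * 100
Yield = 0.9125 * 100
Yield = 91.25%


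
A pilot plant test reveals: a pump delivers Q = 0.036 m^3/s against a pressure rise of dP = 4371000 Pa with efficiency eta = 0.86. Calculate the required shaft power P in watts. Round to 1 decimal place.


P = Q * dP / eta
P = 0.036 * 4371000 / 0.86
P = 157356.0 / 0.86
P = 182972.1 W


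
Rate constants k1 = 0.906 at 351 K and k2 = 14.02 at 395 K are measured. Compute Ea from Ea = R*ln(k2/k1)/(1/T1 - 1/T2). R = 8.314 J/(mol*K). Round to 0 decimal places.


Ea = R * ln(k2/k1) / (1/T1 - 1/T2)
ln(k2/k1) = ln(14.02/0.906) = 2.7392009
1/T1 - 1/T2 = 1/351 - 1/395 = 0.000317357279
Ea = 8.314 * 2.7392009 / 0.000317357279
Ea = 71760 J/mol


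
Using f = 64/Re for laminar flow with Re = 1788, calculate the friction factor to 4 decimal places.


f = 64 / Re
f = 64 / 1788
f = 0.0358


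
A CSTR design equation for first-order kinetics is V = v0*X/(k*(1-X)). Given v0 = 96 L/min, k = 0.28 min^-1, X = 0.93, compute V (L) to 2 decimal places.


V = v0 * X / (k * (1 - X))
V = 96 * 0.93 / (0.28 * (1 - 0.93))
V = 89.28 / (0.28 * 0.07)
V = 89.28 / 0.0196
V = 4555.10 L


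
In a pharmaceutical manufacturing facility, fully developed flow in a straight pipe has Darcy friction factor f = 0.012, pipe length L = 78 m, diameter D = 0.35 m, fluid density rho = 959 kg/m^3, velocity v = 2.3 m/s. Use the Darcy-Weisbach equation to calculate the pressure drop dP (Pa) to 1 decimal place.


dP = f * (L/D) * (rho*v^2/2)
dP = 0.012 * (78/0.35) * (959*2.3^2/2)
L/D = 222.85714286
rho*v^2/2 = 959*5.29/2 = 2536.555
dP = 0.012 * 222.85714286 * 2536.555
dP = 6783.5 Pa


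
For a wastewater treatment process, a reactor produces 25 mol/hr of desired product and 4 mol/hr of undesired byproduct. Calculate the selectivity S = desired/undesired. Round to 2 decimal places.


S = desired product rate / undesired product rate
S = 25 / 4
S = 6.25


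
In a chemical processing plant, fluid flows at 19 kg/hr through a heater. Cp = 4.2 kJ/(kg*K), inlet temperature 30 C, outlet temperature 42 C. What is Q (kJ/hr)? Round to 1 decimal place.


Q = m_dot * Cp * (T2 - T1)
Q = 19 * 4.2 * (42 - 30)
Q = 19 * 4.2 * 12
Q = 957.6 kJ/hr


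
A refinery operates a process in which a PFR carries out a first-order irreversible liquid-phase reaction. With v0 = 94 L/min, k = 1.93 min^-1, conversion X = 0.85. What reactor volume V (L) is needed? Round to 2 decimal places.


V = (v0/k) * ln(1/(1-X))
V = (94/1.93) * ln(1/(1-0.85))
V = 48.704663 * ln(6.666667)
V = 48.704663 * 1.89712
V = 92.40 L


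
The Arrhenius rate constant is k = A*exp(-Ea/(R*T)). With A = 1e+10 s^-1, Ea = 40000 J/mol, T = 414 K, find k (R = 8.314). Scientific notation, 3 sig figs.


k = A * exp(-Ea/(R*T))
k = 1e+10 * exp(-40000 / (8.314 * 414))
k = 1e+10 * exp(-11.621164)
k = 8.97e+04


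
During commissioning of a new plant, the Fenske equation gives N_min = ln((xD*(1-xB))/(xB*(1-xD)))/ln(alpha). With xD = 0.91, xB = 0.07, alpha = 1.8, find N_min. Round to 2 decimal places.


N_min = ln((xD*(1-xB))/(xB*(1-xD))) / ln(alpha)
Numerator inside ln: 0.8463 / 0.0063 = 134.333333
ln(134.333333) = 4.900324
ln(alpha) = ln(1.8) = 0.587787
N_min = 4.900324 / 0.587787 = 8.34


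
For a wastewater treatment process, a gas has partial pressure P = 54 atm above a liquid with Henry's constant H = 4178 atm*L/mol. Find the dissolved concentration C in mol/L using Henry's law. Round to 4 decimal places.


C = P / H
C = 54 / 4178
C = 0.0129 mol/L


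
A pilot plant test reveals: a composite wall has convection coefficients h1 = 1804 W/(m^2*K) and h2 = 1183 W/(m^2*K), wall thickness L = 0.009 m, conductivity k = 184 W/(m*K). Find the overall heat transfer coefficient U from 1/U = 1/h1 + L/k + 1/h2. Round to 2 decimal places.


1/U = 1/h1 + L/k + 1/h2
1/U = 1/1804 + 0.009/184 + 1/1183
1/U = 0.0005543237 + 4.8913e-05 + 0.0008453085
1/U = 0.0014485452
U = 690.35 W/(m^2*K)


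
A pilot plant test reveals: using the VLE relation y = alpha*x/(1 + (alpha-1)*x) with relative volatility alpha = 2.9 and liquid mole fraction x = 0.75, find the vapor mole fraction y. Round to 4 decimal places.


y = alpha*x / (1 + (alpha-1)*x)
y = 2.9*0.75 / (1 + (2.9-1)*0.75)
y = 2.175 / (1 + 1.425)
y = 2.175 / 2.425
y = 0.8969


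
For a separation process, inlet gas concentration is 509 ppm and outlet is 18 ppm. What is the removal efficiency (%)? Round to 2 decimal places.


Efficiency = (G_in - G_out) / G_in * 100%
Efficiency = (509 - 18) / 509 * 100
Efficiency = 491 / 509 * 100
Efficiency = 96.46%


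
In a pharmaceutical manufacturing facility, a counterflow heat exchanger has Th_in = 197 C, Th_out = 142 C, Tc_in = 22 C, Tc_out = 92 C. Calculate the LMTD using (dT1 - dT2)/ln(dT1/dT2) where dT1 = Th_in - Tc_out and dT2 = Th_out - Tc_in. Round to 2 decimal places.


dT1 = Th_in - Tc_out = 197 - 92 = 105
dT2 = Th_out - Tc_in = 142 - 22 = 120
LMTD = (dT1 - dT2) / ln(dT1/dT2)
LMTD = (105 - 120) / ln(105/120)
LMTD = 112.33 K


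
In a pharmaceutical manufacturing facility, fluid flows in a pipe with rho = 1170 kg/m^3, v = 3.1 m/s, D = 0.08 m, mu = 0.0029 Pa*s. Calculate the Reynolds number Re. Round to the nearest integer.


Re = rho * v * D / mu
Re = 1170 * 3.1 * 0.08 / 0.0029
Re = 290.16 / 0.0029
Re = 100055


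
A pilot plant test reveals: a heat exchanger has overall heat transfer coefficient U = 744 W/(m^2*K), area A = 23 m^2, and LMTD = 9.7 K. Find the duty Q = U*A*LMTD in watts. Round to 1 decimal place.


Q = U * A * LMTD
Q = 744 * 23 * 9.7
Q = 165986.4 W


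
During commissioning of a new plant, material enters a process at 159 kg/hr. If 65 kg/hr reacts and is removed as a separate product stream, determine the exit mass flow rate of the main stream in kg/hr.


Steady-state mass balance on the main outlet: F_out = F_in - F_removed
F_out = 159 - 65
F_out = 94 kg/hr


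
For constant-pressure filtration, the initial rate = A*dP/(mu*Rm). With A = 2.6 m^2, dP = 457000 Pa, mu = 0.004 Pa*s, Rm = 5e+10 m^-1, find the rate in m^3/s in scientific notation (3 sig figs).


rate = A * dP / (mu * Rm)
rate = 2.6 * 457000 / (0.004 * 5e+10)
rate = 1188200.0 / 2.000e+08
rate = 5.94e-03 m^3/s


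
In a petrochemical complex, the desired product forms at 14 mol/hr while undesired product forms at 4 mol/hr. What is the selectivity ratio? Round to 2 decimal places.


S = desired product rate / undesired product rate
S = 14 / 4
S = 3.50


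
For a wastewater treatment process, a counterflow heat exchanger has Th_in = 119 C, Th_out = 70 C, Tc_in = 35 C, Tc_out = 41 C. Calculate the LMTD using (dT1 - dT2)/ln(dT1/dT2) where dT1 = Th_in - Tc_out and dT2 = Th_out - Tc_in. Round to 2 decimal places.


dT1 = Th_in - Tc_out = 119 - 41 = 78
dT2 = Th_out - Tc_in = 70 - 35 = 35
LMTD = (dT1 - dT2) / ln(dT1/dT2)
LMTD = (78 - 35) / ln(78/35)
LMTD = 53.66 K


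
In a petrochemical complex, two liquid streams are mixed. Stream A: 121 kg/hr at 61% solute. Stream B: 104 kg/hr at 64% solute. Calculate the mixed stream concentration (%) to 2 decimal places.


Mass balance on solute: F1*x1 + F2*x2 = F3*x3
F3 = F1 + F2 = 121 + 104 = 225 kg/hr
x3 = (F1*x1 + F2*x2)/F3
x3 = (121*0.61 + 104*0.64) / 225
x3 = 62.39%


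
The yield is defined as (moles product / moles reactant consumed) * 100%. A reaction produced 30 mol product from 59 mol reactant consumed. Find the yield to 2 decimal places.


Yield = (moles product / moles consumed) * 100%
Yield = (30 / 59) * 100
Yield = 0.5085 * 100
Yield = 50.85%


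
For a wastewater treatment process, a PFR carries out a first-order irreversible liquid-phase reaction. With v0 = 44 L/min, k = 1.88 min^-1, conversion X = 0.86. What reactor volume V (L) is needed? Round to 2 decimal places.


V = (v0/k) * ln(1/(1-X))
V = (44/1.88) * ln(1/(1-0.86))
V = 23.404255 * ln(7.142857)
V = 23.404255 * 1.966113
V = 46.02 L


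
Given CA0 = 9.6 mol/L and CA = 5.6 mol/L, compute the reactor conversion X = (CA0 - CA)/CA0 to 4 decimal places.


X = (CA0 - CA) / CA0
X = (9.6 - 5.6) / 9.6
X = 4.0 / 9.6
X = 0.4167


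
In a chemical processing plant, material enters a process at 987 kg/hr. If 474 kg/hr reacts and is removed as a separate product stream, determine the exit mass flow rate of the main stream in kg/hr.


Steady-state mass balance on the main outlet: F_out = F_in - F_removed
F_out = 987 - 474
F_out = 513 kg/hr


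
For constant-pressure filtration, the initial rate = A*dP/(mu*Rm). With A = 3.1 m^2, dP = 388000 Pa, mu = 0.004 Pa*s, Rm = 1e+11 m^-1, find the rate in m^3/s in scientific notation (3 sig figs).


rate = A * dP / (mu * Rm)
rate = 3.1 * 388000 / (0.004 * 1e+11)
rate = 1202800.0 / 4.000e+08
rate = 3.01e-03 m^3/s


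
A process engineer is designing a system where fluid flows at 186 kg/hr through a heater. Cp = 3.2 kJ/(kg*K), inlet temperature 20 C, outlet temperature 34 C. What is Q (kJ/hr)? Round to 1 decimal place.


Q = m_dot * Cp * (T2 - T1)
Q = 186 * 3.2 * (34 - 20)
Q = 186 * 3.2 * 14
Q = 8332.8 kJ/hr


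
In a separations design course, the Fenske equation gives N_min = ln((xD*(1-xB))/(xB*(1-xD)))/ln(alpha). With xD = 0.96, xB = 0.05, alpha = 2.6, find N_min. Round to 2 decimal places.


N_min = ln((xD*(1-xB))/(xB*(1-xD))) / ln(alpha)
Numerator inside ln: 0.912 / 0.002 = 456.0
ln(456.0) = 6.122493
ln(alpha) = ln(2.6) = 0.955511
N_min = 6.122493 / 0.955511 = 6.41


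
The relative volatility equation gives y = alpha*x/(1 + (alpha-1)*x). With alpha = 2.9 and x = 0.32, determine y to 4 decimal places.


y = alpha*x / (1 + (alpha-1)*x)
y = 2.9*0.32 / (1 + (2.9-1)*0.32)
y = 0.928 / (1 + 0.608)
y = 0.928 / 1.608
y = 0.5771


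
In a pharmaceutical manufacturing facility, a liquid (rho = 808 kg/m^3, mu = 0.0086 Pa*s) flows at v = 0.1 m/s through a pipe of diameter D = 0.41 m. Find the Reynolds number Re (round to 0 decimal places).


Re = rho * v * D / mu
Re = 808 * 0.1 * 0.41 / 0.0086
Re = 33.128 / 0.0086
Re = 3852


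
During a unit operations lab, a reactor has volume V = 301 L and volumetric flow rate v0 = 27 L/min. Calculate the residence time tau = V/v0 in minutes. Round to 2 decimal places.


tau = V / v0
tau = 301 / 27
tau = 11.15 min


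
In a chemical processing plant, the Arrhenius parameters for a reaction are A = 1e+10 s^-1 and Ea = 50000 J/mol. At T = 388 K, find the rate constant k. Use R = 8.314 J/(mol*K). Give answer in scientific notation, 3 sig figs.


k = A * exp(-Ea/(R*T))
k = 1e+10 * exp(-50000 / (8.314 * 388))
k = 1e+10 * exp(-15.499877)
k = 1.86e+03


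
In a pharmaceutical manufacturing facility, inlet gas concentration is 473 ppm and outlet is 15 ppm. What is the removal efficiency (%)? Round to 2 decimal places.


Efficiency = (G_in - G_out) / G_in * 100%
Efficiency = (473 - 15) / 473 * 100
Efficiency = 458 / 473 * 100
Efficiency = 96.83%


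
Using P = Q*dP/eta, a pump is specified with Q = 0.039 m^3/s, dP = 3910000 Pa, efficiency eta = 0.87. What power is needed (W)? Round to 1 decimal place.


P = Q * dP / eta
P = 0.039 * 3910000 / 0.87
P = 152490.0 / 0.87
P = 175275.9 W


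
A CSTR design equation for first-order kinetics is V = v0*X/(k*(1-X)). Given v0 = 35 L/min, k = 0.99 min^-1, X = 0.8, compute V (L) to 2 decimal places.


V = v0 * X / (k * (1 - X))
V = 35 * 0.8 / (0.99 * (1 - 0.8))
V = 28.0 / (0.99 * 0.2)
V = 28.0 / 0.198
V = 141.41 L


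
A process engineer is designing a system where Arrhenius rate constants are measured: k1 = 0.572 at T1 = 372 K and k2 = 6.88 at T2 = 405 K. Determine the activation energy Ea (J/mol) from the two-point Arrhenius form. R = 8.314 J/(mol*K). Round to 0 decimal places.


Ea = R * ln(k2/k1) / (1/T1 - 1/T2)
ln(k2/k1) = ln(6.88/0.572) = 2.4872349
1/T1 - 1/T2 = 1/372 - 1/405 = 0.000219036241
Ea = 8.314 * 2.4872349 / 0.000219036241
Ea = 94408 J/mol


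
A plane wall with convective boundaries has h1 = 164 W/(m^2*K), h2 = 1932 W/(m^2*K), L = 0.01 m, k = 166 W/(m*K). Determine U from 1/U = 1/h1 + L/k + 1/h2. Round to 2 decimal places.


1/U = 1/h1 + L/k + 1/h2
1/U = 1/164 + 0.01/166 + 1/1932
1/U = 0.006097561 + 6.0241e-05 + 0.0005175983
1/U = 0.0066754003
U = 149.80 W/(m^2*K)


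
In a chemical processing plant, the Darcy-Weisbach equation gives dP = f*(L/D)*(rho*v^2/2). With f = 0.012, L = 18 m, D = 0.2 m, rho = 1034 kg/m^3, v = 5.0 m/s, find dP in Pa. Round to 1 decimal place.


dP = f * (L/D) * (rho*v^2/2)
dP = 0.012 * (18/0.2) * (1034*5.0^2/2)
L/D = 90.0
rho*v^2/2 = 1034*25.0/2 = 12925.0
dP = 0.012 * 90.0 * 12925.0
dP = 13959.0 Pa


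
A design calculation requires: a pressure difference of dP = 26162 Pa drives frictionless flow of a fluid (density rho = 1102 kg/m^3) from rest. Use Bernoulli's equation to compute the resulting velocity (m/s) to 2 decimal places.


v = sqrt(2*dP/rho)
v = sqrt(2*26162/1102)
v = sqrt(47.480944)
v = 6.89 m/s


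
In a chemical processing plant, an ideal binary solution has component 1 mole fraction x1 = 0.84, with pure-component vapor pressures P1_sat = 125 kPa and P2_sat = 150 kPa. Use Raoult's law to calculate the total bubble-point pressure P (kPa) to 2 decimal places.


P = x1*P1_sat + x2*P2_sat
x2 = 1 - x1 = 1 - 0.84 = 0.16
P = 0.84*125 + 0.16*150
P = 105.0 + 24.0
P = 129.00 kPa


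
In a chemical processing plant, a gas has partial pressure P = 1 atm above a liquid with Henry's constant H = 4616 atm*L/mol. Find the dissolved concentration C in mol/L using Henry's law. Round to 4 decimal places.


C = P / H
C = 1 / 4616
C = 0.0002 mol/L


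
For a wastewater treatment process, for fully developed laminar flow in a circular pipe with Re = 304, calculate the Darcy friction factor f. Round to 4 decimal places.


f = 64 / Re
f = 64 / 304
f = 0.2105


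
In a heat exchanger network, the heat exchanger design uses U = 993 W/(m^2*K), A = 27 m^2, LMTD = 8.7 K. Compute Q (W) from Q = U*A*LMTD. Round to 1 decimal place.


Q = U * A * LMTD
Q = 993 * 27 * 8.7
Q = 233255.7 W


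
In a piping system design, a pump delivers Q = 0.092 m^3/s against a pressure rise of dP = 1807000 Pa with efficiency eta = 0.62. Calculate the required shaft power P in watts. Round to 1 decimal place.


P = Q * dP / eta
P = 0.092 * 1807000 / 0.62
P = 166244.0 / 0.62
P = 268135.5 W


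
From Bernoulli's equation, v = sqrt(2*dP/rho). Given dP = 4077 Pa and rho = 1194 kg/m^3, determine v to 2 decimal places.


v = sqrt(2*dP/rho)
v = sqrt(2*4077/1194)
v = sqrt(6.829146)
v = 2.61 m/s
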